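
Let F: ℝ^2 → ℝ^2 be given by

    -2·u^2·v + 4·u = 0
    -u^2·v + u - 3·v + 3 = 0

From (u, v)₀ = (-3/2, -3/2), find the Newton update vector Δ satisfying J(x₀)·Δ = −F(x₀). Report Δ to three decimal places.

(-3.643, 4.214)

At (-3/2, -3/2): F = (0.750, 9.375).
Jacobian J = [[-4·u·v + 4, -2·u^2], [-2·u·v + 1, -u^2 - 3]].
At the point, J = [[-5.000, -4.500], [-3.500, -5.250]] (det J = 10.500).
Solving J·Δ = −F gives Δ = (-3.643, 4.214).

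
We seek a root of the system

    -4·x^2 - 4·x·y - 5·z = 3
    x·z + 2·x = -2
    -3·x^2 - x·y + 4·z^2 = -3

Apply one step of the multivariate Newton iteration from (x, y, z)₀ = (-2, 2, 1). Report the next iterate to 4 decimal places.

At (-2, 2, 1): F = (-8.0000, -4.0000, -1.0000).
Jacobian J = [[-8·x - 4·y, -4·x, -5], [z + 2, 0, x], [-6·x - y, -x, 8·z]].
At the point, J = [[8.0000, 8.0000, -5.0000], [3.0000, 0.0000, -2.0000], [10.0000, 2.0000, 8.0000]] (det J = -350.0000).
Solving J·Δ = −F gives Δ = (0.8000, -0.3000, -0.8000).
Then the next iterate is (x, y, z)₁ = (-1.2000, 1.7000, 0.2000).

(-1.2000, 1.7000, 0.2000)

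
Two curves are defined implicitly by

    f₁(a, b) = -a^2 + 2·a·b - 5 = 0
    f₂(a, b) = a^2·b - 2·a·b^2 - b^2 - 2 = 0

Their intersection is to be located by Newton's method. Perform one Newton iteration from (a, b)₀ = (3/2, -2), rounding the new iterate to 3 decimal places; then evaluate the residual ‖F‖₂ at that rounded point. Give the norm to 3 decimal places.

At (3/2, -2): F = (-13.250, -22.500).
Jacobian J = [[-2·a + 2·b, 2·a], [2·a·b - 2·b^2, a^2 - 4·a·b - 2·b]].
At the point, J = [[-7.000, 3.000], [-14.000, 18.250]] (det J = -85.750).
Solving J·Δ = −F gives Δ = (-2.033, -0.327).
Then the next iterate is (a, b)₁ = (-0.533, -2.327).
Re-evaluating at (-0.533, -2.327): F = (-2.80351, -2.30369), so ‖F‖₂ = 3.629.

3.629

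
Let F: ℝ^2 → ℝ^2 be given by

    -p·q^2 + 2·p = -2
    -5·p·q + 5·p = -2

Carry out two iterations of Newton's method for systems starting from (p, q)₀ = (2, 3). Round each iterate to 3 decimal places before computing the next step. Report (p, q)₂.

(0.090, 5.728)

At (2, 3): F = (-12.000, -18.000).
Jacobian J = [[-q^2 + 2, -2·p·q], [-5·q + 5, -5·p]].
At the point, J = [[-7.000, -12.000], [-10.000, -10.000]] (det J = -50.000).
Solving J·Δ = −F gives Δ = (-1.920, 0.120).
Then the next iterate is (p, q)₁ = (0.080, 3.120).
Round to (0.080, 3.120) and repeat: F = (1.38125, 1.152), J = [[-7.73440, -0.49920], [-10.600, -0.400]].
Δ = (0.010, 2.608), so (p, q)₂ = (0.090, 5.728).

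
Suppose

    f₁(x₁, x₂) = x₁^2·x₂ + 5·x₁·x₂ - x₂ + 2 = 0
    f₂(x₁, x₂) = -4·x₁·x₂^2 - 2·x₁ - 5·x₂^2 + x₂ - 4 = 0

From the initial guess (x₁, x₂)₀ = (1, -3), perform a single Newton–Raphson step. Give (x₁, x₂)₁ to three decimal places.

At (1, -3): F = (-13.000, -90.000).
Jacobian J = [[2·x₁·x₂ + 5·x₂, x₁^2 + 5·x₁ - 1], [-4·x₂^2 - 2, -8·x₁·x₂ - 10·x₂ + 1]].
At the point, J = [[-21.000, 5.000], [-38.000, 55.000]] (det J = -965.000).
Solving J·Δ = −F gives Δ = (-0.275, 1.447).
Then the next iterate is (x₁, x₂)₁ = (0.725, -1.553).

(0.725, -1.553)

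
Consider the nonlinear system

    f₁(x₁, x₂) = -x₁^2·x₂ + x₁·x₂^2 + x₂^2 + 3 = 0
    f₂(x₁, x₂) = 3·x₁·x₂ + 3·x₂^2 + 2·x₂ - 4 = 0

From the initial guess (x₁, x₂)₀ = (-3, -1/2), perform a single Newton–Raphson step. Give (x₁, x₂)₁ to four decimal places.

(1.0147, -1.0772)

At (-3, -1/2): F = (7.0000, 0.2500).
Jacobian J = [[-2·x₁·x₂ + x₂^2, -x₁^2 + 2·x₁·x₂ + 2·x₂], [3·x₂, 3·x₁ + 6·x₂ + 2]].
At the point, J = [[-2.7500, -7.0000], [-1.5000, -10.0000]] (det J = 17.0000).
Solving J·Δ = −F gives Δ = (4.0147, -0.5772).
Then the next iterate is (x₁, x₂)₁ = (1.0147, -1.0772).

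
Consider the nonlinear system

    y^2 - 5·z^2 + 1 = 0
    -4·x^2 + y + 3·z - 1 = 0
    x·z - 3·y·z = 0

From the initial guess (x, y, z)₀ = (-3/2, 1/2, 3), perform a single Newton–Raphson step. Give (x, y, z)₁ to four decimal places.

At (-3/2, 1/2, 3): F = (-43.7500, -0.5000, -9.0000).
Jacobian J = [[0, 2·y, -10·z], [-8·x, 1, 3], [z, -3·z, x - 3·y]].
At the point, J = [[0.0000, 1.0000, -30.0000], [12.0000, 1.0000, 3.0000], [3.0000, -9.0000, -3.0000]] (det J = 3375.0000).
Solving J·Δ = −F gives Δ = (0.4396, -0.3633, -1.4704).
Then the next iterate is (x, y, z)₁ = (-1.0604, 0.1367, 1.5296).

(-1.0604, 0.1367, 1.5296)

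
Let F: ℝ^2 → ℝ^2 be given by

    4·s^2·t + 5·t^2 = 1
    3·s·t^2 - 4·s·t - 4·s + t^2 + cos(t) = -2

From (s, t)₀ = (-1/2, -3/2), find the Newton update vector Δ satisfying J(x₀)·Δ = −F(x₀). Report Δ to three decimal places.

(-0.258, 0.514)

At (-1/2, -3/2): F = (8.750, -0.05426).
Jacobian J = [[8·s·t, 4·s^2 + 10·t], [3·t^2 - 4·t - 4, 6·s·t - 4·s + 2·t - sin(t)]].
At the point, J = [[6.000, -14.000], [8.750, 4.49749]] (det J = 149.48497).
Solving J·Δ = −F gives Δ = (-0.258, 0.514).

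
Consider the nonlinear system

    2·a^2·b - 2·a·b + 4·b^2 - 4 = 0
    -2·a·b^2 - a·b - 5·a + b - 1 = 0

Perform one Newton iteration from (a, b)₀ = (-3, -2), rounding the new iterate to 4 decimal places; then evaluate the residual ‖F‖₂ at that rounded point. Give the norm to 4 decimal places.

15.7873

At (-3, -2): F = (-36.0000, 30.0000).
Jacobian J = [[4·a·b - 2·b, 2·a^2 - 2·a + 8·b], [-2·b^2 - b - 5, -4·a·b - a + 1]].
At the point, J = [[28.0000, 8.0000], [-11.0000, -20.0000]] (det J = -472.0000).
Solving J·Δ = −F gives Δ = (1.0169, 0.9407).
Then the next iterate is (a, b)₁ = (-1.9831, -1.0593).
Re-evaluating at (-1.9831, -1.0593): F = (-12.044717, 10.206041), so ‖F‖₂ = 15.7873.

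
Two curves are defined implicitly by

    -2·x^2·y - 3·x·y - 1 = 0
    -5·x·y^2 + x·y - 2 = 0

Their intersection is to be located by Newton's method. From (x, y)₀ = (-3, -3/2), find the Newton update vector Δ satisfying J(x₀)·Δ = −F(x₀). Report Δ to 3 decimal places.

At (-3, -3/2): F = (12.500, 36.250).
Jacobian J = [[-4·x·y - 3·y, -2·x^2 - 3·x], [-5·y^2 + y, -10·x·y + x]].
At the point, J = [[-13.500, -9.000], [-12.750, -48.000]] (det J = 533.250).
Solving J·Δ = −F gives Δ = (0.513, 0.619).

(0.513, 0.619)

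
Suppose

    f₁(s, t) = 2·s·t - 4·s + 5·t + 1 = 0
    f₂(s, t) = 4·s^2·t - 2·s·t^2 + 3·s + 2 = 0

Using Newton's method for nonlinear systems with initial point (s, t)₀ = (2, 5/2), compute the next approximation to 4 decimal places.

(1.0341, 0.8851)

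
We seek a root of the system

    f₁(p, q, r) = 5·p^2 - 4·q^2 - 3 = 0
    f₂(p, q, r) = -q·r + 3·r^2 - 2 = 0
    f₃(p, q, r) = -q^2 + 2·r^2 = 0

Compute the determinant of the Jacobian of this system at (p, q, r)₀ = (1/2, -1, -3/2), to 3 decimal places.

J = [[10·p, -8·q, 0], [0, -r, -q + 6·r], [0, -2·q, 4·r]].
At the point, J = [[5.000, 8.000, 0.000], [0.000, 1.500, -8.000], [0.000, 2.000, -6.000]].
det J = 35.000.

35.000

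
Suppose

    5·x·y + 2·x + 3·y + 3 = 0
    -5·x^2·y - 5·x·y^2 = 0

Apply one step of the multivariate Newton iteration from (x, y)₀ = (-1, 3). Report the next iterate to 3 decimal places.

(-0.835, 1.899)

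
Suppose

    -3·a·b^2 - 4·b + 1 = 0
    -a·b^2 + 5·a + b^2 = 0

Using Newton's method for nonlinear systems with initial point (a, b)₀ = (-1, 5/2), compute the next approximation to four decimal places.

At (-1, 5/2): F = (9.7500, 7.5000).
Jacobian J = [[-3·b^2, -6·a·b - 4], [-b^2 + 5, -2·a·b + 2·b]].
At the point, J = [[-18.7500, 11.0000], [-1.2500, 10.0000]] (det J = -173.7500).
Solving J·Δ = −F gives Δ = (0.0863, -0.7392).
Then the next iterate is (a, b)₁ = (-0.9137, 1.7608).

(-0.9137, 1.7608)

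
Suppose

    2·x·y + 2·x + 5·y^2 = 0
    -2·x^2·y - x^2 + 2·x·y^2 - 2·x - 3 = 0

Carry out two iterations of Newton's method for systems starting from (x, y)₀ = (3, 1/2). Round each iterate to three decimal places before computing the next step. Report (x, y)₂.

(-0.641, 0.396)

At (3, 1/2): F = (10.250, -25.500).
Jacobian J = [[2·y + 2, 2·x + 10·y], [-4·x·y - 2·x + 2·y^2 - 2, -2·x^2 + 4·x·y]].
At the point, J = [[3.000, 11.000], [-13.500, -12.000]] (det J = 112.500).
Solving J·Δ = −F gives Δ = (-1.400, -0.550).
Then the next iterate is (x, y)₁ = (1.600, -0.050).
Round to (1.600, -0.050) and repeat: F = (3.05250, -8.496), J = [[1.900, 2.700], [-4.875, -5.440]].
Δ = (-2.241, 0.446), so (x, y)₂ = (-0.641, 0.396).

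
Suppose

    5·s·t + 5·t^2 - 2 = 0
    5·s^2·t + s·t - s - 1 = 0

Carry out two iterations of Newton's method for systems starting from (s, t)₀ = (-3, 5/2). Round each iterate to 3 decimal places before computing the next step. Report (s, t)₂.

At (-3, 5/2): F = (-8.250, 107.000).
Jacobian J = [[5·t, 5·s + 10·t], [10·s·t + t - 1, 5·s^2 + s]].
At the point, J = [[12.500, 10.000], [-73.500, 42.000]] (det J = 1260.000).
Solving J·Δ = −F gives Δ = (1.124, -0.580).
Then the next iterate is (s, t)₁ = (-1.876, 1.920).
Round to (-1.876, 1.920) and repeat: F = (-1.57760, 31.06009), J = [[9.600, 9.820], [-35.09920, 15.72088]].
Δ = (0.665, -0.490), so (s, t)₂ = (-1.211, 1.430).

(-1.211, 1.430)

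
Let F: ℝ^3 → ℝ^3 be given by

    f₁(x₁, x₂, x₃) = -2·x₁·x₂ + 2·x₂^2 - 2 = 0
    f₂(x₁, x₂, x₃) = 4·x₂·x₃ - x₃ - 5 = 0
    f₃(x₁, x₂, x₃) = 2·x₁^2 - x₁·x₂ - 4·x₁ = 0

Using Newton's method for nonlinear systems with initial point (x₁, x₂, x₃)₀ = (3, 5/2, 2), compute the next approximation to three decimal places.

At (3, 5/2, 2): F = (-4.500, 13.000, -1.500).
Jacobian J = [[-2·x₂, -2·x₁ + 4·x₂, 0], [0, 4·x₃, 4·x₂ - 1], [4·x₁ - x₂ - 4, -x₁, 0]].
At the point, J = [[-5.000, 4.000, 0.000], [0.000, 8.000, 9.000], [5.500, -3.000, 0.000]] (det J = 63.000).
Solving J·Δ = −F gives Δ = (2.786, 4.607, -5.540).
Then the next iterate is (x₁, x₂, x₃)₁ = (5.786, 7.107, -3.540).

(5.786, 7.107, -3.540)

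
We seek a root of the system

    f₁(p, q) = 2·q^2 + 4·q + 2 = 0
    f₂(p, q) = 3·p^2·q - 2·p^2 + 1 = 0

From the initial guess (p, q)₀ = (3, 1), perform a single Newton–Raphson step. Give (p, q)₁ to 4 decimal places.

At (3, 1): F = (8.0000, 10.0000).
Jacobian J = [[0, 4·q + 4], [6·p·q - 4·p, 3·p^2]].
At the point, J = [[0.0000, 8.0000], [6.0000, 27.0000]] (det J = -48.0000).
Solving J·Δ = −F gives Δ = (2.8333, -1.0000).
Then the next iterate is (p, q)₁ = (5.8333, 0.0000).

(5.8333, 0.0000)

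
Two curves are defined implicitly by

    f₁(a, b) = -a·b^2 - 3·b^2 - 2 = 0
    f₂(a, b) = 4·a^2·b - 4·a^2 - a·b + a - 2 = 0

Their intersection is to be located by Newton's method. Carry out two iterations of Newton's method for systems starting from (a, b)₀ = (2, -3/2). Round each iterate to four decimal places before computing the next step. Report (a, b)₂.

At (2, -3/2): F = (-13.2500, -37.0000).
Jacobian J = [[-b^2, -2·a·b - 6·b], [8·a·b - 8·a - b + 1, 4·a^2 - a]].
At the point, J = [[-2.2500, 15.0000], [-37.5000, 14.0000]] (det J = 531.0000).
Solving J·Δ = −F gives Δ = (-0.6959, 0.7790).
Then the next iterate is (a, b)₁ = (1.3041, -0.7210).
Round to (1.3041, -0.7210) and repeat: F = (-4.237448, -11.463103), J = [[-0.519841, 6.206512], [-16.233849, 5.498607]].
Δ = (-0.4887, 0.6418), so (a, b)₂ = (0.8154, -0.0792).

(0.8154, -0.0792)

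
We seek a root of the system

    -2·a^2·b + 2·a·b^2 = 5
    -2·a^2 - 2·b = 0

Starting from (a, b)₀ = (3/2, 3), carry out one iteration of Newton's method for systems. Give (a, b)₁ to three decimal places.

(-0.040, 2.370)

At (3/2, 3): F = (8.500, -10.500).
Jacobian J = [[-4·a·b + 2·b^2, -2·a^2 + 4·a·b], [-4·a, -2]].
At the point, J = [[0.000, 13.500], [-6.000, -2.000]] (det J = 81.000).
Solving J·Δ = −F gives Δ = (-1.540, -0.630).
Then the next iterate is (a, b)₁ = (-0.040, 2.370).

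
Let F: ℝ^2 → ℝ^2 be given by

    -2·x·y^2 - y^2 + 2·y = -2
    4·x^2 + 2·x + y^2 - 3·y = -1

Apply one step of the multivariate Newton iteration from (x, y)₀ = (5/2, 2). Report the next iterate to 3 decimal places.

At (5/2, 2): F = (-18.000, 29.000).
Jacobian J = [[-2·y^2, -4·x·y - 2·y + 2], [8·x + 2, 2·y - 3]].
At the point, J = [[-8.000, -22.000], [22.000, 1.000]] (det J = 476.000).
Solving J·Δ = −F gives Δ = (-1.303, -0.345).
Then the next iterate is (x, y)₁ = (1.197, 1.655).

(1.197, 1.655)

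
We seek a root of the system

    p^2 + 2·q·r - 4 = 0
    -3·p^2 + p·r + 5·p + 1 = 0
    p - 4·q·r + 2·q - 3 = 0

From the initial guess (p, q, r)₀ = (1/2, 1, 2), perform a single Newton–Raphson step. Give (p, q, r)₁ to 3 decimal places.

At (1/2, 1, 2): F = (0.250, 3.750, -8.500).
Jacobian J = [[2·p, 2·r, 2·q], [-6·p + r + 5, 0, p], [1, -4·r + 2, -4·q]].
At the point, J = [[1.000, 4.000, 2.000], [4.000, 0.000, 0.500], [1.000, -6.000, -4.000]] (det J = 21.000).
Solving J·Δ = −F gives Δ = (0.060, 3.911, -7.976).
Then the next iterate is (p, q, r)₁ = (0.560, 4.911, -5.976).

(0.560, 4.911, -5.976)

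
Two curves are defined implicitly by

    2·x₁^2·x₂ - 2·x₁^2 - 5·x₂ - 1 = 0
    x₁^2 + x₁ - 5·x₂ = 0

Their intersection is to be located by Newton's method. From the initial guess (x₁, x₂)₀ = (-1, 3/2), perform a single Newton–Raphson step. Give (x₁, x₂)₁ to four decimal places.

(-3.1429, 0.4286)

At (-1, 3/2): F = (-7.5000, -7.5000).
Jacobian J = [[4·x₁·x₂ - 4·x₁, 2·x₁^2 - 5], [2·x₁ + 1, -5]].
At the point, J = [[-2.0000, -3.0000], [-1.0000, -5.0000]] (det J = 7.0000).
Solving J·Δ = −F gives Δ = (-2.1429, -1.0714).
Then the next iterate is (x₁, x₂)₁ = (-3.1429, 0.4286).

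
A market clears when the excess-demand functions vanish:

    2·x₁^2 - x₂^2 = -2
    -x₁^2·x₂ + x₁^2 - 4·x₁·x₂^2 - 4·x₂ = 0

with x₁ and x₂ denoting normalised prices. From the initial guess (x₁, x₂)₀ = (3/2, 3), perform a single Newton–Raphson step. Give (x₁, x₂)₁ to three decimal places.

At (3/2, 3): F = (-2.500, -70.500).
Jacobian J = [[4·x₁, -2·x₂], [-2·x₁·x₂ + 2·x₁ - 4·x₂^2, -x₁^2 - 8·x₁·x₂ - 4]].
At the point, J = [[6.000, -6.000], [-42.000, -42.250]] (det J = -505.500).
Solving J·Δ = −F gives Δ = (-0.628, -1.045).
Then the next iterate is (x₁, x₂)₁ = (0.872, 1.955).

(0.872, 1.955)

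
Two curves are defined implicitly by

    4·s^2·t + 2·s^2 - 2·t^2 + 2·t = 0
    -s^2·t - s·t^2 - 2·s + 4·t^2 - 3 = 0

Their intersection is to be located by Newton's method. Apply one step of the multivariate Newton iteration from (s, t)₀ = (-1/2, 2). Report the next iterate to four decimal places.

(-0.2424, 1.1848)

At (-1/2, 2): F = (-1.5000, 15.5000).
Jacobian J = [[8·s·t + 4·s, 4·s^2 - 4·t + 2], [-2·s·t - t^2 - 2, -s^2 - 2·s·t + 8·t]].
At the point, J = [[-10.0000, -5.0000], [-4.0000, 17.7500]] (det J = -197.5000).
Solving J·Δ = −F gives Δ = (0.2576, -0.8152).
Then the next iterate is (s, t)₁ = (-0.2424, 1.1848).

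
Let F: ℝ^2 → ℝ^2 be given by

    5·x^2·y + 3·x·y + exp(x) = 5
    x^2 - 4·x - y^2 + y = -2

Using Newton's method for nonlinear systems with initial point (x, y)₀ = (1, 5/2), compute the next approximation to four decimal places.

(0.7367, 1.4441)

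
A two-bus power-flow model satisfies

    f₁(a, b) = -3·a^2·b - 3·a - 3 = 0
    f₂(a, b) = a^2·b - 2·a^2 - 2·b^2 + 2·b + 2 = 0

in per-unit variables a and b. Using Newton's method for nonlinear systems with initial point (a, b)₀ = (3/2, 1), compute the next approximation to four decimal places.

(1.2742, -0.7097)

At (3/2, 1): F = (-14.2500, -0.2500).
Jacobian J = [[-6·a·b - 3, -3·a^2], [2·a·b - 4·a, a^2 - 4·b + 2]].
At the point, J = [[-12.0000, -6.7500], [-3.0000, 0.2500]] (det J = -23.2500).
Solving J·Δ = −F gives Δ = (-0.2258, -1.7097).
Then the next iterate is (a, b)₁ = (1.2742, -0.7097).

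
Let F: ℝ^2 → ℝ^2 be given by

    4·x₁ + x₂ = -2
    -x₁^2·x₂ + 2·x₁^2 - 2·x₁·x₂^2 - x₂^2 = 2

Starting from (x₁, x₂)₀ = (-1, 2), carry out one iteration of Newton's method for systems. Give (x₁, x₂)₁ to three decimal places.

At (-1, 2): F = (0.000, 2.000).
Jacobian J = [[4, 1], [-2·x₁·x₂ + 4·x₁ - 2·x₂^2, -x₁^2 - 4·x₁·x₂ - 2·x₂]].
At the point, J = [[4.000, 1.000], [-8.000, 3.000]] (det J = 20.000).
Solving J·Δ = −F gives Δ = (0.100, -0.400).
Then the next iterate is (x₁, x₂)₁ = (-0.900, 1.600).

(-0.900, 1.600)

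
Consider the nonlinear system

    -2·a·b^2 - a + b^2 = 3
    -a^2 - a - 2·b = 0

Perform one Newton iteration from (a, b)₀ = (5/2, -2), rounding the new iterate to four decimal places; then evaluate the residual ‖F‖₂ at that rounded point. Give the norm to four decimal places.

7.4921

At (5/2, -2): F = (-21.5000, -4.7500).
Jacobian J = [[-2·b^2 - 1, -4·a·b + 2·b], [-2·a - 1, -2]].
At the point, J = [[-9.0000, 16.0000], [-6.0000, -2.0000]] (det J = 114.0000).
Solving J·Δ = −F gives Δ = (-1.0439, 0.7566).
Then the next iterate is (a, b)₁ = (1.4561, -1.2434).
Re-evaluating at (1.4561, -1.2434): F = (-7.412444, -1.089527), so ‖F‖₂ = 7.4921.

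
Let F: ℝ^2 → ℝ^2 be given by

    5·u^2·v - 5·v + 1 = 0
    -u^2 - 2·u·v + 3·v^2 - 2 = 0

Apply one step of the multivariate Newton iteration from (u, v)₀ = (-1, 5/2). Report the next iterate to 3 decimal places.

At (-1, 5/2): F = (1.000, 20.750).
Jacobian J = [[10·u·v, 5·u^2 - 5], [-2·u - 2·v, -2·u + 6·v]].
At the point, J = [[-25.000, 0.000], [-3.000, 17.000]] (det J = -425.000).
Solving J·Δ = −F gives Δ = (0.040, -1.214).
Then the next iterate is (u, v)₁ = (-0.960, 1.286).

(-0.960, 1.286)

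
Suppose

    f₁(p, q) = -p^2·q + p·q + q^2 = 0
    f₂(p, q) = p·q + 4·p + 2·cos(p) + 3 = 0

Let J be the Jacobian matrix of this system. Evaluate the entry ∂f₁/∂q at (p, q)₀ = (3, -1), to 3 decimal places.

-8.000

∂f₁/∂q = -p^2 + p + 2·q.
At (3, -1) this is -8.000.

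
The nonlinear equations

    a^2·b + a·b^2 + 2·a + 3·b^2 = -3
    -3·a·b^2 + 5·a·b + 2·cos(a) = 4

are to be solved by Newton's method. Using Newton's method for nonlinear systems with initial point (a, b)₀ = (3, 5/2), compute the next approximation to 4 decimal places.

At (3, 5/2): F = (69.0000, -24.729985).
Jacobian J = [[2·a·b + b^2 + 2, a^2 + 2·a·b + 6·b], [-3·b^2 + 5·b - 2·sin(a), -6·a·b + 5·a]].
At the point, J = [[23.2500, 39.0000], [-6.532240, -30.0000]] (det J = -442.742639).
Solving J·Δ = −F gives Δ = (-2.4970, -0.2806).
Then the next iterate is (a, b)₁ = (0.5030, 2.2194).

(0.5030, 2.2194)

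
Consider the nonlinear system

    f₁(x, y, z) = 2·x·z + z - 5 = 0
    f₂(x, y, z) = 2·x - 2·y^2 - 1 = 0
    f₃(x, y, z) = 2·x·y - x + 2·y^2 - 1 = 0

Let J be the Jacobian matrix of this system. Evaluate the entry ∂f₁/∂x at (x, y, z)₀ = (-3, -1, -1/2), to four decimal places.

∂f₁/∂x = 2·z.
At (-3, -1, -1/2) this is -1.0000.

-1.0000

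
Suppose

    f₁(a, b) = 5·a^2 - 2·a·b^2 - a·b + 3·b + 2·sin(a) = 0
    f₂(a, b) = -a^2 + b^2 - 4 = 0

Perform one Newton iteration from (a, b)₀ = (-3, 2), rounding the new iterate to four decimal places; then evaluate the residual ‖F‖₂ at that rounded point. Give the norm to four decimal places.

21.3729

At (-3, 2): F = (80.717760, -9.0000).
Jacobian J = [[10·a - 2·b^2 - b + 2·cos(a), -4·a·b - a + 3], [-2·a, 2·b]].
At the point, J = [[-41.979985, 30.0000], [6.0000, 4.0000]] (det J = -347.919940).
Solving J·Δ = −F gives Δ = (1.7040, -0.3061).
Then the next iterate is (a, b)₁ = (-1.2960, 1.6939).
Re-evaluating at (-1.2960, 1.6939): F = (21.187332, -2.810319), so ‖F‖₂ = 21.3729.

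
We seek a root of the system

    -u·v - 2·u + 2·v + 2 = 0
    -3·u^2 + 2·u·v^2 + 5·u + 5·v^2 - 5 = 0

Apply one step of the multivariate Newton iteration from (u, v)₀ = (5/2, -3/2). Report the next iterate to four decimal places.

(-3.4694, -0.0306)

At (5/2, -3/2): F = (-2.2500, 11.2500).
Jacobian J = [[-v - 2, -u + 2], [-6·u + 2·v^2 + 5, 4·u·v + 10·v]].
At the point, J = [[-0.5000, -0.5000], [-5.5000, -30.0000]] (det J = 12.2500).
Solving J·Δ = −F gives Δ = (-5.9694, 1.4694).
Then the next iterate is (u, v)₁ = (-3.4694, -0.0306).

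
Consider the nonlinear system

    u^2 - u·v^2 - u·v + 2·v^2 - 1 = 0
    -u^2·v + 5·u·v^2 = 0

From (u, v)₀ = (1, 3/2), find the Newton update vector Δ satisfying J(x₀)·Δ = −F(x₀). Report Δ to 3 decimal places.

At (1, 3/2): F = (0.750, 9.750).
Jacobian J = [[2·u - v^2 - v, -2·u·v - u + 4·v], [-2·u·v + 5·v^2, -u^2 + 10·u·v]].
At the point, J = [[-1.750, 2.000], [8.250, 14.000]] (det J = -41.000).
Solving J·Δ = −F gives Δ = (-0.220, -0.567).

(-0.220, -0.567)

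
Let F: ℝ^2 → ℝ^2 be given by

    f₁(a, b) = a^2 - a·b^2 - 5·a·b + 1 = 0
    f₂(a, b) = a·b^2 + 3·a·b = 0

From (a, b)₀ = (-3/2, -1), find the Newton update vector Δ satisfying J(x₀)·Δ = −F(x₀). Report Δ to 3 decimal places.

At (-3/2, -1): F = (-2.750, 3.000).
Jacobian J = [[2·a - b^2 - 5·b, -2·a·b - 5·a], [b^2 + 3·b, 2·a·b + 3·a]].
At the point, J = [[1.000, 4.500], [-2.000, -1.500]] (det J = 7.500).
Solving J·Δ = −F gives Δ = (1.250, 0.333).

(1.250, 0.333)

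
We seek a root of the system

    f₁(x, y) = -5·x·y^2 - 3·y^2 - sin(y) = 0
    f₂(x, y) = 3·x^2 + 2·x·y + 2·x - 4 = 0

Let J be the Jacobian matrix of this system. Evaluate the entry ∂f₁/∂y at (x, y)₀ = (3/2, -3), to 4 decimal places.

∂f₁/∂y = -10·x·y - 6·y - cos(y).
At (3/2, -3) this is 63.9900.

63.9900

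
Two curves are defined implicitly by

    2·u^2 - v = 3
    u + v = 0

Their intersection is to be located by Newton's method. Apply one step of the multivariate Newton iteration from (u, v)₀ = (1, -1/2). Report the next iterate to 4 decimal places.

At (1, -1/2): F = (-0.5000, 0.5000).
Jacobian J = [[4·u, -1], [1, 1]].
At the point, J = [[4.0000, -1.0000], [1.0000, 1.0000]] (det J = 5.0000).
Solving J·Δ = −F gives Δ = (0.0000, -0.5000).
Then the next iterate is (u, v)₁ = (1.0000, -1.0000).

(1.0000, -1.0000)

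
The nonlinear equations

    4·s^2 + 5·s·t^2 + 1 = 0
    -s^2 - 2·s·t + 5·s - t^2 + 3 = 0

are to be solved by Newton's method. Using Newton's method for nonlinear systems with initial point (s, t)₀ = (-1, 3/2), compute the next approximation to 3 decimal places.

(-0.515, 1.188)

At (-1, 3/2): F = (-6.250, -2.250).
Jacobian J = [[8·s + 5·t^2, 10·s·t], [-2·s - 2·t + 5, -2·s - 2·t]].
At the point, J = [[3.250, -15.000], [4.000, -1.000]] (det J = 56.750).
Solving J·Δ = −F gives Δ = (0.485, -0.312).
Then the next iterate is (s, t)₁ = (-0.515, 1.188).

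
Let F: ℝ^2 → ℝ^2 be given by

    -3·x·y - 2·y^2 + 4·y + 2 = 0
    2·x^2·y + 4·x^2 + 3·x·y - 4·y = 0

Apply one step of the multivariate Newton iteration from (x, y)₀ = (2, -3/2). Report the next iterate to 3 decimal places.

(1.979, -1.601)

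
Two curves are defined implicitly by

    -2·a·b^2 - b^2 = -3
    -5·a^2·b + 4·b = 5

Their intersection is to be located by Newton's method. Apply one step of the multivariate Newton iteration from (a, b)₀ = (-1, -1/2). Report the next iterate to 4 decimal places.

(-2.7222, 3.6111)

At (-1, -1/2): F = (3.2500, -4.5000).
Jacobian J = [[-2·b^2, -4·a·b - 2·b], [-10·a·b, -5·a^2 + 4]].
At the point, J = [[-0.5000, -1.0000], [-5.0000, -1.0000]] (det J = -4.5000).
Solving J·Δ = −F gives Δ = (-1.7222, 4.1111).
Then the next iterate is (a, b)₁ = (-2.7222, 3.6111).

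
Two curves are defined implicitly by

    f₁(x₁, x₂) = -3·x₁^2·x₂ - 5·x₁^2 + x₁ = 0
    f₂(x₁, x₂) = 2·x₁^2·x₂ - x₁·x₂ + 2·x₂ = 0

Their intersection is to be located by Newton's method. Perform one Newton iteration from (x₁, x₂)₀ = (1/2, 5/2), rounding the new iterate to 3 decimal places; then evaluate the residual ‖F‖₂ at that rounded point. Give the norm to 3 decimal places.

0.567

At (1/2, 5/2): F = (-2.625, 5.000).
Jacobian J = [[-6·x₁·x₂ - 10·x₁ + 1, -3·x₁^2], [4·x₁·x₂ - x₂, 2·x₁^2 - x₁ + 2]].
At the point, J = [[-11.500, -0.750], [2.500, 2.000]] (det J = -21.125).
Solving J·Δ = −F gives Δ = (-0.071, -2.411).
Then the next iterate is (x₁, x₂)₁ = (0.429, 0.089).
Re-evaluating at (0.429, 0.089): F = (-0.54034, 0.17258), so ‖F‖₂ = 0.567.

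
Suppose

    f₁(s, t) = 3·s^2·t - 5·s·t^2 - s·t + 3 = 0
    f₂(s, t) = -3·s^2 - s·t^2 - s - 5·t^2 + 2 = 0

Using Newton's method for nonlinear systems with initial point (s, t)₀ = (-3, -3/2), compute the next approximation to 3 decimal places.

At (-3, -3/2): F = (-8.250, -26.500).
Jacobian J = [[6·s·t - 5·t^2 - t, 3·s^2 - 10·s·t - s], [-6·s - t^2 - 1, -2·s·t - 10·t]].
At the point, J = [[17.250, -15.000], [14.750, 6.000]] (det J = 324.750).
Solving J·Δ = −F gives Δ = (1.376, 1.033).
Then the next iterate is (s, t)₁ = (-1.624, -0.467).

(-1.624, -0.467)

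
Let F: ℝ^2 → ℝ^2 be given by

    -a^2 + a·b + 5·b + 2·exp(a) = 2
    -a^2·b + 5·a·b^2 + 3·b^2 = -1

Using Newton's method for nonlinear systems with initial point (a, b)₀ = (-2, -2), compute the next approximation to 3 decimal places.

At (-2, -2): F = (-11.72933, -19.000).
Jacobian J = [[-2·a + b + 2·exp(a), a + 5], [-2·a·b + 5·b^2, -a^2 + 10·a·b + 6·b]].
At the point, J = [[2.27067, 3.000], [12.000, 24.000]] (det J = 18.49609).
Solving J·Δ = −F gives Δ = (12.138, -5.277).
Then the next iterate is (a, b)₁ = (10.138, -7.277).

(10.138, -7.277)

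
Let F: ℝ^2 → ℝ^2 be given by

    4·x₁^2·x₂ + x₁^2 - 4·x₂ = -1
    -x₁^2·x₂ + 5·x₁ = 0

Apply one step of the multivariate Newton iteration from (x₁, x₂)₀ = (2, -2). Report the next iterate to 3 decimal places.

At (2, -2): F = (-19.000, 18.000).
Jacobian J = [[8·x₁·x₂ + 2·x₁, 4·x₁^2 - 4], [-2·x₁·x₂ + 5, -x₁^2]].
At the point, J = [[-28.000, 12.000], [13.000, -4.000]] (det J = -44.000).
Solving J·Δ = −F gives Δ = (-3.182, -5.841).
Then the next iterate is (x₁, x₂)₁ = (-1.182, -7.841).

(-1.182, -7.841)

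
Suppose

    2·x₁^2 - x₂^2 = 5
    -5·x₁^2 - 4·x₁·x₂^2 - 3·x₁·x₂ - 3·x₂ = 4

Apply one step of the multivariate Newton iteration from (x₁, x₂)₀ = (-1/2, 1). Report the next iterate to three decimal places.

At (-1/2, 1): F = (-5.500, -4.750).
Jacobian J = [[4·x₁, -2·x₂], [-10·x₁ - 4·x₂^2 - 3·x₂, -8·x₁·x₂ - 3·x₁ - 3]].
At the point, J = [[-2.000, -2.000], [-2.000, 2.500]] (det J = -9.000).
Solving J·Δ = −F gives Δ = (-2.583, -0.167).
Then the next iterate is (x₁, x₂)₁ = (-3.083, 0.833).

(-3.083, 0.833)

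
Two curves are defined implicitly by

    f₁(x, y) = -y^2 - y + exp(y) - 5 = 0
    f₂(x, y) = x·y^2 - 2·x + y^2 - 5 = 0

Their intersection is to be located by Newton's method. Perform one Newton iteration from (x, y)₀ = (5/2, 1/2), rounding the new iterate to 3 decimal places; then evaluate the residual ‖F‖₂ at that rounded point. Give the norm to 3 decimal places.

3085.287

At (5/2, 1/2): F = (-4.10128, -9.125).
Jacobian J = [[0, -2·y + exp(y) - 1], [y^2 - 2, 2·x·y + 2·y]].
At the point, J = [[0.000, -0.35128], [-1.750, 3.500]] (det J = -0.61474).
Solving J·Δ = −F gives Δ = (-28.565, -11.675).
Then the next iterate is (x, y)₁ = (-26.065, -11.175).
Re-evaluating at (-26.065, -11.175): F = (-118.70561, -3083.00287), so ‖F‖₂ = 3085.287.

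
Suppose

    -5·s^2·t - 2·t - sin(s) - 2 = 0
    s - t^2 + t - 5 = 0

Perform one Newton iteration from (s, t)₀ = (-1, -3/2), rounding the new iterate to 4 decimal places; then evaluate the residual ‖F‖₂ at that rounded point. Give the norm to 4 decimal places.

At (-1, -3/2): F = (9.341471, -9.7500).
Jacobian J = [[-10·s·t - cos(s), -5·s^2 - 2], [1, -2·t + 1]].
At the point, J = [[-15.540302, -7.0000], [1.0000, 4.0000]] (det J = -55.161209).
Solving J·Δ = −F gives Δ = (-0.5599, 2.5775).
Then the next iterate is (s, t)₁ = (-1.5599, 1.0775).
Re-evaluating at (-1.5599, 1.0775): F = (-16.264399, -6.643406), so ‖F‖₂ = 17.5689.

17.5689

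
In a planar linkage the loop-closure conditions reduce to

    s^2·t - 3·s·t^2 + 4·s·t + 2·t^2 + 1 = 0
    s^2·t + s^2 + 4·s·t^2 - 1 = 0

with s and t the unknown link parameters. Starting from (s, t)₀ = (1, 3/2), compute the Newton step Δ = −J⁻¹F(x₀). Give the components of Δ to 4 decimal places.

At (1, 3/2): F = (6.2500, 10.5000).
Jacobian J = [[2·s·t - 3·t^2 + 4·t, s^2 - 6·s·t + 4·s + 4·t], [2·s·t + 2·s + 4·t^2, s^2 + 8·s·t]].
At the point, J = [[2.2500, 2.0000], [14.0000, 13.0000]] (det J = 1.2500).
Solving J·Δ = −F gives Δ = (-48.2000, 51.1000).

(-48.2000, 51.1000)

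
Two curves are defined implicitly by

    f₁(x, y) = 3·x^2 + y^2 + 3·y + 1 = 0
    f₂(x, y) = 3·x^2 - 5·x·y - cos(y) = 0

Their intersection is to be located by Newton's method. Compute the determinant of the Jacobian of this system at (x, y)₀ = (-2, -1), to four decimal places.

-102.9023

J = [[6·x, 2·y + 3], [6·x - 5·y, -5·x + sin(y)]].
At the point, J = [[-12.0000, 1.0000], [-7.0000, 9.158529]].
det J = -102.9023.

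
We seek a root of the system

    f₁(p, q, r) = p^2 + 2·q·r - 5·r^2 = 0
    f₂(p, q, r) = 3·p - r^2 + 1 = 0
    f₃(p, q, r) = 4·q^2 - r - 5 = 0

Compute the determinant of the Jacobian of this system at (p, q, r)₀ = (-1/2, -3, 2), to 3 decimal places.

1980.000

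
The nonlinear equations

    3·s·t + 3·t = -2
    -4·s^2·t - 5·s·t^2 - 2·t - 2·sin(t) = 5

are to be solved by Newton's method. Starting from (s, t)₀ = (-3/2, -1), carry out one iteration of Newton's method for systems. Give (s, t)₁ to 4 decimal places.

(-0.2082, -1.2503)

At (-3/2, -1): F = (3.5000, 15.182942).
Jacobian J = [[3·t, 3·s + 3], [-8·s·t - 5·t^2, -4·s^2 - 10·s·t - 2·cos(t) - 2]].
At the point, J = [[-3.0000, -1.5000], [-17.0000, -27.080605]] (det J = 55.741814).
Solving J·Δ = −F gives Δ = (1.2918, -0.2503).
Then the next iterate is (s, t)₁ = (-0.2082, -1.2503).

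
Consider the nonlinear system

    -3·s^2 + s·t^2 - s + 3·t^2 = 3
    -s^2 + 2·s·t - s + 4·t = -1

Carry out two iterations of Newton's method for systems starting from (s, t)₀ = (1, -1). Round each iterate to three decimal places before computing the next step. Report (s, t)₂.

At (1, -1): F = (-3.000, -7.000).
Jacobian J = [[-6·s + t^2 - 1, 2·s·t + 6·t], [-2·s + 2·t - 1, 2·s + 4]].
At the point, J = [[-6.000, -8.000], [-5.000, 6.000]] (det J = -76.000).
Solving J·Δ = −F gives Δ = (-0.974, 0.355).
Then the next iterate is (s, t)₁ = (0.026, -0.645).
Round to (0.026, -0.645) and repeat: F = (-1.76914, -1.64022), J = [[-0.73997, -3.90354], [-2.342, 4.052]].
Δ = (-1.118, -0.241), so (s, t)₂ = (-1.092, -0.886).

(-1.092, -0.886)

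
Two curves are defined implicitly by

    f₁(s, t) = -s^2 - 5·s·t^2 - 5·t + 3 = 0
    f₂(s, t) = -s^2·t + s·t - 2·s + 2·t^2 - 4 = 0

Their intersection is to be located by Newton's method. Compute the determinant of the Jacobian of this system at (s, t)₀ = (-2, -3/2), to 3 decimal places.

-245.500

J = [[-2·s - 5·t^2, -10·s·t - 5], [-2·s·t + t - 2, -s^2 + s + 4·t]].
At the point, J = [[-7.250, -35.000], [-9.500, -12.000]].
det J = -245.500.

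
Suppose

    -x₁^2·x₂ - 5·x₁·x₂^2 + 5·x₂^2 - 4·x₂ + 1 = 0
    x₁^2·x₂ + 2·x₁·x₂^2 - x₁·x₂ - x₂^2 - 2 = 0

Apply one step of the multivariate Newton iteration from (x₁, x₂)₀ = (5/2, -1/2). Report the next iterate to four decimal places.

(0.4789, 0.1268)

At (5/2, -1/2): F = (4.2500, -2.8750).
Jacobian J = [[-2·x₁·x₂ - 5·x₂^2, -x₁^2 - 10·x₁·x₂ + 10·x₂ - 4], [2·x₁·x₂ + 2·x₂^2 - x₂, x₁^2 + 4·x₁·x₂ - x₁ - 2·x₂]].
At the point, J = [[1.2500, -2.7500], [-1.5000, -0.2500]] (det J = -4.4375).
Solving J·Δ = −F gives Δ = (-2.0211, 0.6268).
Then the next iterate is (x₁, x₂)₁ = (0.4789, 0.1268).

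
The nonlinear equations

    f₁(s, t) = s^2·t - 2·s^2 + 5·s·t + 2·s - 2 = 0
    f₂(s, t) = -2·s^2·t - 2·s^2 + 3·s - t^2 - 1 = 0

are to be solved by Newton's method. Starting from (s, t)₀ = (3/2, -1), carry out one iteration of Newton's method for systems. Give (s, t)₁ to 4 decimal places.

At (3/2, -1): F = (-13.2500, 2.5000).
Jacobian J = [[2·s·t - 4·s + 5·t + 2, s^2 + 5·s], [-4·s·t - 4·s + 3, -2·s^2 - 2·t]].
At the point, J = [[-12.0000, 9.7500], [3.0000, -2.5000]] (det J = 0.7500).
Solving J·Δ = −F gives Δ = (-11.6667, -13.0000).
Then the next iterate is (s, t)₁ = (-10.1667, -14.0000).

(-10.1667, -14.0000)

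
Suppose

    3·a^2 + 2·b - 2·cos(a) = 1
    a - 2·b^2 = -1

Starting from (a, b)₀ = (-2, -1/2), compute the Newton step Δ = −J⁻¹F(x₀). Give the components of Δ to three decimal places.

At (-2, -1/2): F = (10.83229, -1.500).
Jacobian J = [[6·a + 2·sin(a), 2], [1, -4·b]].
At the point, J = [[-13.81859, 2.000], [1.000, 2.000]] (det J = -29.63719).
Solving J·Δ = −F gives Δ = (0.832, 0.334).

(0.832, 0.334)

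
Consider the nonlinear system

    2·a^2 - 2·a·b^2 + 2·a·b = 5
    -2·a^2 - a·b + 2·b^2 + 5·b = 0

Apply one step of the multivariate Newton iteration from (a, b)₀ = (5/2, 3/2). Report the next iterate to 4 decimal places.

(2.2515, 1.6637)

At (5/2, 3/2): F = (3.7500, -4.2500).
Jacobian J = [[4·a - 2·b^2 + 2·b, -4·a·b + 2·a], [-4·a - b, -a + 4·b + 5]].
At the point, J = [[8.5000, -10.0000], [-11.5000, 8.5000]] (det J = -42.7500).
Solving J·Δ = −F gives Δ = (-0.2485, 0.1637).
Then the next iterate is (a, b)₁ = (2.2515, 1.6637).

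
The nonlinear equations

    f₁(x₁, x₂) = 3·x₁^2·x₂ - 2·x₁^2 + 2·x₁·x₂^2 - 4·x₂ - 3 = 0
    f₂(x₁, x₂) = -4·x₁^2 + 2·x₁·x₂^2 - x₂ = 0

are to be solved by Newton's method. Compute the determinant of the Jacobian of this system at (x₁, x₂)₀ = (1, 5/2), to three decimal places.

171.000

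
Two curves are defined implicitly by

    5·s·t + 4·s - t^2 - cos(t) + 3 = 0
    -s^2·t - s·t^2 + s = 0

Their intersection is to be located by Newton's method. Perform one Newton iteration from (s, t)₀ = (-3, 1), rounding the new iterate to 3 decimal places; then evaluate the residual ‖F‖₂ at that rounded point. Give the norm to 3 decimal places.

6.032

At (-3, 1): F = (-25.54030, -9.000).
Jacobian J = [[5·t + 4, 5·s - 2·t + sin(t)], [-2·s·t - t^2 + 1, -s^2 - 2·s·t]].
At the point, J = [[9.000, -16.15853], [6.000, -3.000]] (det J = 69.95117).
Solving J·Δ = −F gives Δ = (0.984, -1.033).
Then the next iterate is (s, t)₁ = (-2.016, -0.033).
Re-evaluating at (-2.016, -0.033): F = (-5.73190, -1.87968), so ‖F‖₂ = 6.032.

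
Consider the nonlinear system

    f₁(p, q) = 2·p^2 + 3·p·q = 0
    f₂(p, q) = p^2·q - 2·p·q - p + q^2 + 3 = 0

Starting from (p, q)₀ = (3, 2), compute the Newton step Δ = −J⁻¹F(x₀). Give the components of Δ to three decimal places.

(-2.571, 1.143)

At (3, 2): F = (36.000, 10.000).
Jacobian J = [[4·p + 3·q, 3·p], [2·p·q - 2·q - 1, p^2 - 2·p + 2·q]].
At the point, J = [[18.000, 9.000], [7.000, 7.000]] (det J = 63.000).
Solving J·Δ = −F gives Δ = (-2.571, 1.143).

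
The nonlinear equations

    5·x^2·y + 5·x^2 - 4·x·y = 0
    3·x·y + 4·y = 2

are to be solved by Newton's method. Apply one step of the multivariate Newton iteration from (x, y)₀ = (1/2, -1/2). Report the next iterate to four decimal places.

(0.2725, 0.3016)

At (1/2, -1/2): F = (1.6250, -4.7500).
Jacobian J = [[10·x·y + 10·x - 4·y, 5·x^2 - 4·x], [3·y, 3·x + 4]].
At the point, J = [[4.5000, -0.7500], [-1.5000, 5.5000]] (det J = 23.6250).
Solving J·Δ = −F gives Δ = (-0.2275, 0.8016).
Then the next iterate is (x, y)₁ = (0.2725, 0.3016).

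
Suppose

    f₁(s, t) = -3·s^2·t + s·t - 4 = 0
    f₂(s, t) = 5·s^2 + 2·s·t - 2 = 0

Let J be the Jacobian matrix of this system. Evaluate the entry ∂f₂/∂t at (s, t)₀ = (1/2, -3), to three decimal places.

1.000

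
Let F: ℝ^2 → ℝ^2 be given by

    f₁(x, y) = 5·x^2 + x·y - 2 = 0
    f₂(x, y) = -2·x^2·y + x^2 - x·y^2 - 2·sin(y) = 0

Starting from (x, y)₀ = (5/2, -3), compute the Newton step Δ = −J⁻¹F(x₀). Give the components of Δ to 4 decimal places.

(-1.2994, 2.7351)

At (5/2, -3): F = (21.7500, 21.532240).
Jacobian J = [[10·x + y, x], [-4·x·y + 2·x - y^2, -2·x^2 - 2·x·y - 2·cos(y)]].
At the point, J = [[22.0000, 2.5000], [26.0000, 4.479985]] (det J = 33.559670).
Solving J·Δ = −F gives Δ = (-1.2994, 2.7351).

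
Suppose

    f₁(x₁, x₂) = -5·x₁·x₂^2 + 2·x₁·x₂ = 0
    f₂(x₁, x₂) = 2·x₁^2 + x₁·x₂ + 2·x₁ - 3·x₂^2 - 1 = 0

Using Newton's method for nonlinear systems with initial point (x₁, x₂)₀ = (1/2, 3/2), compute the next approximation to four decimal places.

(0.5065, 0.8571)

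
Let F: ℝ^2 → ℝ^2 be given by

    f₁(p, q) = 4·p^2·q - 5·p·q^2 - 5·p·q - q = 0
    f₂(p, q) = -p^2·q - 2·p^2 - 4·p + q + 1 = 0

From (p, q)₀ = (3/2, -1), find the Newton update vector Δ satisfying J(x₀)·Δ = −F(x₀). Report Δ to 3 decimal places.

At (3/2, -1): F = (-8.000, -8.250).
Jacobian J = [[8·p·q - 5·q^2 - 5·q, 4·p^2 - 10·p·q - 5·p - 1], [-2·p·q - 4·p - 4, -p^2 + 1]].
At the point, J = [[-12.000, 15.500], [-7.000, -1.250]] (det J = 123.500).
Solving J·Δ = −F gives Δ = (-1.116, -0.348).

(-1.116, -0.348)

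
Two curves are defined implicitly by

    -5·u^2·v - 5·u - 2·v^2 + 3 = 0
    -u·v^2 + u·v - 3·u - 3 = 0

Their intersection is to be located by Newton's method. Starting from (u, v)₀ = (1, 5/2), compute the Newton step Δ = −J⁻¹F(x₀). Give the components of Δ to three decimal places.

(2.040, -5.880)

At (1, 5/2): F = (-27.000, -9.750).
Jacobian J = [[-10·u·v - 5, -5·u^2 - 4·v], [-v^2 + v - 3, -2·u·v + u]].
At the point, J = [[-30.000, -15.000], [-6.750, -4.000]] (det J = 18.750).
Solving J·Δ = −F gives Δ = (2.040, -5.880).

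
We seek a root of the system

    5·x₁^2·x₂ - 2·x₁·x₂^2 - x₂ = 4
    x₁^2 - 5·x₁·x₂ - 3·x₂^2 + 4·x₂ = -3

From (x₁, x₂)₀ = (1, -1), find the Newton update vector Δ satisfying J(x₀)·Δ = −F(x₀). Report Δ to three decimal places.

(-0.569, 0.397)

At (1, -1): F = (-10.000, 2.000).
Jacobian J = [[10·x₁·x₂ - 2·x₂^2, 5·x₁^2 - 4·x₁·x₂ - 1], [2·x₁ - 5·x₂, -5·x₁ - 6·x₂ + 4]].
At the point, J = [[-12.000, 8.000], [7.000, 5.000]] (det J = -116.000).
Solving J·Δ = −F gives Δ = (-0.569, 0.397).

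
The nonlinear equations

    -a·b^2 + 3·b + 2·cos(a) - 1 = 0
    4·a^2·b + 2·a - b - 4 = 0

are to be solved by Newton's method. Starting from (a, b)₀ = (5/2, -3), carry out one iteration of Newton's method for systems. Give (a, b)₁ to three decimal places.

At (5/2, -3): F = (-34.10229, -71.000).
Jacobian J = [[-b^2 - 2·sin(a), -2·a·b + 3], [8·a·b + 2, 4·a^2 - 1]].
At the point, J = [[-10.19694, 18.000], [-58.000, 24.000]] (det J = 799.27334).
Solving J·Δ = −F gives Δ = (-0.575, 1.569).
Then the next iterate is (a, b)₁ = (1.925, -1.431).

(1.925, -1.431)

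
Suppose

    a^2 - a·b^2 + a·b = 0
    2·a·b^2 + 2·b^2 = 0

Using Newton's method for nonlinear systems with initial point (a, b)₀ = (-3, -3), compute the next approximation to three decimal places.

At (-3, -3): F = (45.000, -36.000).
Jacobian J = [[2·a - b^2 + b, -2·a·b + a], [2·b^2, 4·a·b + 4·b]].
At the point, J = [[-18.000, -21.000], [18.000, 24.000]] (det J = -54.000).
Solving J·Δ = −F gives Δ = (6.000, -3.000).
Then the next iterate is (a, b)₁ = (3.000, -6.000).

(3.000, -6.000)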